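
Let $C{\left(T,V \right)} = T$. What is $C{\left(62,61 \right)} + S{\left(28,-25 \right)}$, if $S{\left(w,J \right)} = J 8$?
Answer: $-138$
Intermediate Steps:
$S{\left(w,J \right)} = 8 J$
$C{\left(62,61 \right)} + S{\left(28,-25 \right)} = 62 + 8 \left(-25\right) = 62 - 200 = -138$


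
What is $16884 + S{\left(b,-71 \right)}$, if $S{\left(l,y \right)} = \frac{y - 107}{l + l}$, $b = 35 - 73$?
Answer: $\frac{641681}{38} \approx 16886.0$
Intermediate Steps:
$b = -38$
$S{\left(l,y \right)} = \frac{-107 + y}{2 l}$
$16884 + S{\left(b,-71 \right)} = 16884 + \frac{-107 - 71}{2 \left(-38\right)} = 16884 + \frac{1}{2} \left(- \frac{1}{38}\right) \left(-178\right) = 16884 + \frac{89}{38} = \frac{641681}{38}$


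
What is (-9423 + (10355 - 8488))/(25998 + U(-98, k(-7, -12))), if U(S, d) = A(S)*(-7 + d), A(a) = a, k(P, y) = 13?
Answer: -3778/12705 ≈ -0.29736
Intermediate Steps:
U(S, d) = S*(-7 + d)
(-9423 + (10355 - 8488))/(25998 + U(-98, k(-7, -12))) = (-9423 + (10355 - 8488))/(25998 - 98*(-7 + 13)) = (-9423 + 1867)/(25998 - 98*6) = -7556/(25998 - 588) = -7556/25410 = -7556*1/25410 = -3778/12705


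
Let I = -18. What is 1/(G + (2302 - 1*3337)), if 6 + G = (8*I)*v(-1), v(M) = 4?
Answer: -1/1617 ≈ -0.00061843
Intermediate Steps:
G = -582 (G = -6 + (8*(-18))*4 = -6 - 144*4 = -6 - 576 = -582)
1/(G + (2302 - 1*3337)) = 1/(-582 + (2302 - 1*3337)) = 1/(-582 + (2302 - 3337)) = 1/(-582 - 1035) = 1/(-1617) = -1/1617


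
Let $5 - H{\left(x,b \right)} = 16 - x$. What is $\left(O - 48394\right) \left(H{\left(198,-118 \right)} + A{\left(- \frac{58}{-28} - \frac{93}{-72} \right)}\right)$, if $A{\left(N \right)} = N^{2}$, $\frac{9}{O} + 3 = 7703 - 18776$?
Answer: $- \frac{1000039823430563}{104203008} \approx -9.597 \cdot 10^{6}$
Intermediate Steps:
$H{\left(x,b \right)} = -11 + x$ ($H{\left(x,b \right)} = 5 - \left(16 - x\right) = 5 + \left(-16 + x\right) = -11 + x$)
$O = - \frac{3}{3692}$ ($O = \frac{9}{-3 + \left(7703 - 18776\right)} = \frac{9}{-3 - 11073} = \frac{9}{-11076} = 9 \left(- \frac{1}{11076}\right) = - \frac{3}{3692} \approx -0.00081257$)
$\left(O - 48394\right) \left(H{\left(198,-118 \right)} + A{\left(- \frac{58}{-28} - \frac{93}{-72} \right)}\right) = \left(- \frac{3}{3692} - 48394\right) \left(\left(-11 + 198\right) + \left(- \frac{58}{-28} - \frac{93}{-72}\right)^{2}\right) = - \frac{178670651 \left(187 + \left(\left(-58\right) \left(- \frac{1}{28}\right) - - \frac{31}{24}\right)^{2}\right)}{3692} = - \frac{178670651 \left(187 + \left(\frac{29}{14} + \frac{31}{24}\right)^{2}\right)}{3692} = - \frac{178670651 \left(187 + \left(\frac{565}{168}\right)^{2}\right)}{3692} = - \frac{178670651 \left(187 + \frac{319225}{28224}\right)}{3692} = \left(- \frac{178670651}{3692}\right) \frac{5597113}{28224} = - \frac{1000039823430563}{104203008}$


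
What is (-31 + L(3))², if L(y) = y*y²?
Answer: 16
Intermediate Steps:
L(y) = y³
(-31 + L(3))² = (-31 + 3³)² = (-31 + 27)² = (-4)² = 16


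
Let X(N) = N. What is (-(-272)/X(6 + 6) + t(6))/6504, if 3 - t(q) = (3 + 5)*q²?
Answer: -787/19512 ≈ -0.040334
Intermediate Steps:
t(q) = 3 - 8*q² (t(q) = 3 - (3 + 5)*q² = 3 - 8*q²)
(-(-272)/X(6 + 6) + t(6))/6504 = (-(-272)/(6 + 6) + (3 - 8*6²))/6504 = (-(-272)/12 + (3 - 8*36))*(1/6504) = (-(-272)/12 + (3 - 288))*(1/6504) = (-16*(-17/12) - 285)*(1/6504) = (68/3 - 285)*(1/6504) = -787/3*1/6504 = -787/19512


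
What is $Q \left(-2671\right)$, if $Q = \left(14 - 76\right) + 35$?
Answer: $72117$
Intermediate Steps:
$Q = -27$ ($Q = -62 + 35 = -27$)
$Q \left(-2671\right) = \left(-27\right) \left(-2671\right) = 72117$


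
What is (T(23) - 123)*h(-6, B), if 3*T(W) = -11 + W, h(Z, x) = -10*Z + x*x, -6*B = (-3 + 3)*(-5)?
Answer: -7140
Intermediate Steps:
B = 0 (B = -(-3 + 3)*(-5)/6 = -0*(-5) = -⅙*0 = 0)
h(Z, x) = x² - 10*Z (h(Z, x) = -10*Z + x² = x² - 10*Z)
T(W) = -11/3 + W/3 (T(W) = (-11 + W)/3 = -11/3 + W/3)
(T(23) - 123)*h(-6, B) = ((-11/3 + (⅓)*23) - 123)*(0² - 10*(-6)) = ((-11/3 + 23/3) - 123)*(0 + 60) = (4 - 123)*60 = -119*60 = -7140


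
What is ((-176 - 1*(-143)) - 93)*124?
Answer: -15624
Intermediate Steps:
((-176 - 1*(-143)) - 93)*124 = ((-176 + 143) - 93)*124 = (-33 - 93)*124 = -126*124 = -15624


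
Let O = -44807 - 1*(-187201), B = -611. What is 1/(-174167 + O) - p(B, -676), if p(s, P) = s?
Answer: 19413302/31773 ≈ 611.00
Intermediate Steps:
O = 142394 (O = -44807 + 187201 = 142394)
1/(-174167 + O) - p(B, -676) = 1/(-174167 + 142394) - 1*(-611) = 1/(-31773) + 611 = -1/31773 + 611 = 19413302/31773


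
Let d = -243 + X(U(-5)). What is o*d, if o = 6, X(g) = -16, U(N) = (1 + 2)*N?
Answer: -1554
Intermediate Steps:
U(N) = 3*N
d = -259 (d = -243 - 16 = -259)
o*d = 6*(-259) = -1554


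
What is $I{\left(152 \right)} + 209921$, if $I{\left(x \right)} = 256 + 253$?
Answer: $210430$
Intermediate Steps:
$I{\left(x \right)} = 509$
$I{\left(152 \right)} + 209921 = 509 + 209921 = 210430$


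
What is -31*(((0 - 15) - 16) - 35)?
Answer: 2046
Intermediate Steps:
-31*(((0 - 15) - 16) - 35) = -31*((-15 - 16) - 35) = -31*(-31 - 35) = -31*(-66) = 2046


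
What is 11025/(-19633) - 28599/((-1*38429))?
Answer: 137804442/754476557 ≈ 0.18265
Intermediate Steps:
11025/(-19633) - 28599/((-1*38429)) = 11025*(-1/19633) - 28599/(-38429) = -11025/19633 - 28599*(-1/38429) = -11025/19633 + 28599/38429 = 137804442/754476557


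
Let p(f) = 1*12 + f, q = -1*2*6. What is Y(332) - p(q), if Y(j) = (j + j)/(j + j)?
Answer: 1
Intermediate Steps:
q = -12 (q = -2*6 = -12)
p(f) = 12 + f
Y(j) = 1 (Y(j) = (2*j)/((2*j)) = (2*j)*(1/(2*j)) = 1)
Y(332) - p(q) = 1 - (12 - 12) = 1 - 1*0 = 1 + 0 = 1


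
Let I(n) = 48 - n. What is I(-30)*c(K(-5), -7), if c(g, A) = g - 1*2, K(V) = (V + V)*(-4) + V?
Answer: 2574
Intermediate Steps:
K(V) = -7*V (K(V) = (2*V)*(-4) + V = -8*V + V = -7*V)
c(g, A) = -2 + g (c(g, A) = g - 2 = -2 + g)
I(-30)*c(K(-5), -7) = (48 - 1*(-30))*(-2 - 7*(-5)) = (48 + 30)*(-2 + 35) = 78*33 = 2574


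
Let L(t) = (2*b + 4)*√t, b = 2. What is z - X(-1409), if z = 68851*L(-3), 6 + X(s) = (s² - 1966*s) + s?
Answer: -4753960 + 550808*I*√3 ≈ -4.754e+6 + 9.5403e+5*I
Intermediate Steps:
X(s) = -6 + s² - 1965*s (X(s) = -6 + ((s² - 1966*s) + s) = -6 + (s² - 1965*s) = -6 + s² - 1965*s)
L(t) = 8*√t (L(t) = (2*2 + 4)*√t = (4 + 4)*√t = 8*√t)
z = 550808*I*√3 (z = 68851*(8*√(-3)) = 68851*(8*(I*√3)) = 68851*(8*I*√3) = 550808*I*√3 ≈ 9.5403e+5*I)
z - X(-1409) = 550808*I*√3 - (-6 + (-1409)² - 1965*(-1409)) = 550808*I*√3 - (-6 + 1985281 + 2768685) = 550808*I*√3 - 1*4753960 = 550808*I*√3 - 4753960 = -4753960 + 550808*I*√3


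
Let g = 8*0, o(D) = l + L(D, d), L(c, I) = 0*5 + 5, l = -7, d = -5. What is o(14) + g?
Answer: -2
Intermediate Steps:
L(c, I) = 5 (L(c, I) = 0 + 5 = 5)
o(D) = -2 (o(D) = -7 + 5 = -2)
g = 0
o(14) + g = -2 + 0 = -2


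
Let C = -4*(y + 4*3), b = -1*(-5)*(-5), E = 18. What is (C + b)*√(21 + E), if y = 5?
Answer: -93*√39 ≈ -580.79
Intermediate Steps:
b = -25 (b = 5*(-5) = -25)
C = -68 (C = -4*(5 + 4*3) = -4*(5 + 12) = -4*17 = -68)
(C + b)*√(21 + E) = (-68 - 25)*√(21 + 18) = -93*√39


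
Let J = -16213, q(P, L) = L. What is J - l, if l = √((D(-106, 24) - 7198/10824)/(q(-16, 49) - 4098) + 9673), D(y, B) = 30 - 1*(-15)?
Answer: -16213 - √1161212853009866151/10956594 ≈ -16311.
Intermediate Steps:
D(y, B) = 45 (D(y, B) = 30 + 15 = 45)
l = √1161212853009866151/10956594 (l = √((45 - 7198/10824)/(49 - 4098) + 9673) = √((45 - 7198*1/10824)/(-4049) + 9673) = √((45 - 3599/5412)*(-1/4049) + 9673) = √((239941/5412)*(-1/4049) + 9673) = √(-239941/21913188 + 9673) = √(211966027583/21913188) = √1161212853009866151/10956594 ≈ 98.351)
J - l = -16213 - √1161212853009866151/10956594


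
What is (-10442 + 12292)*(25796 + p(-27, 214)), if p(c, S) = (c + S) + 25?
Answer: 48114800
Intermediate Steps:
p(c, S) = 25 + S + c (p(c, S) = (S + c) + 25 = 25 + S + c)
(-10442 + 12292)*(25796 + p(-27, 214)) = (-10442 + 12292)*(25796 + (25 + 214 - 27)) = 1850*(25796 + 212) = 1850*26008 = 48114800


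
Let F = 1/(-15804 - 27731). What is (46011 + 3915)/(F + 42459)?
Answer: 1086764205/924226282 ≈ 1.1759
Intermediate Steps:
F = -1/43535 (F = 1/(-43535) = -1/43535 ≈ -2.2970e-5)
(46011 + 3915)/(F + 42459) = (46011 + 3915)/(-1/43535 + 42459) = 49926/(1848452564/43535) = 49926*(43535/1848452564) = 1086764205/924226282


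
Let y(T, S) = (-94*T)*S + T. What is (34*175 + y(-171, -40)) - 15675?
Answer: -652856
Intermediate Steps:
y(T, S) = T - 94*S*T (y(T, S) = -94*S*T + T = T - 94*S*T)
(34*175 + y(-171, -40)) - 15675 = (34*175 - 171*(1 - 94*(-40))) - 15675 = (5950 - 171*(1 + 3760)) - 15675 = (5950 - 171*3761) - 15675 = (5950 - 643131) - 15675 = -637181 - 15675 = -652856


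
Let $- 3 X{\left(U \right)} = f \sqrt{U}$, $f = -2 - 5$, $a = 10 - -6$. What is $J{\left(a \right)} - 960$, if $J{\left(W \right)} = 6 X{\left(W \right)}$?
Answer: $-904$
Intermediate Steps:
$a = 16$ ($a = 10 + 6 = 16$)
$f = -7$
$X{\left(U \right)} = \frac{7 \sqrt{U}}{3}$ ($X{\left(U \right)} = - \frac{\left(-7\right) \sqrt{U}}{3} = \frac{7 \sqrt{U}}{3}$)
$J{\left(W \right)} = 14 \sqrt{W}$ ($J{\left(W \right)} = 6 \frac{7 \sqrt{W}}{3} = 14 \sqrt{W}$)
$J{\left(a \right)} - 960 = 14 \sqrt{16} - 960 = 14 \cdot 4 - 960 = 56 - 960 = -904$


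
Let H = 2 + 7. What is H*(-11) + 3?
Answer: -96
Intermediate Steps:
H = 9
H*(-11) + 3 = 9*(-11) + 3 = -99 + 3 = -96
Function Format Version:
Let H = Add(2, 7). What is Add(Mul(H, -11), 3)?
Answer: -96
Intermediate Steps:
H = 9
Add(Mul(H, -11), 3) = Add(Mul(9, -11), 3) = Add(-99, 3) = -96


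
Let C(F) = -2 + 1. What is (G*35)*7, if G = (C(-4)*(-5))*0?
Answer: 0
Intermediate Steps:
C(F) = -1
G = 0 (G = -1*(-5)*0 = 5*0 = 0)
(G*35)*7 = (0*35)*7 = 0*7 = 0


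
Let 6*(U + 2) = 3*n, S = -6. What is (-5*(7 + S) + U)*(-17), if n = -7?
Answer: 357/2 ≈ 178.50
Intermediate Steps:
U = -11/2 (U = -2 + (3*(-7))/6 = -2 + (⅙)*(-21) = -2 - 7/2 = -11/2 ≈ -5.5000)
(-5*(7 + S) + U)*(-17) = (-5*(7 - 6) - 11/2)*(-17) = (-5*1 - 11/2)*(-17) = (-5 - 11/2)*(-17) = -21/2*(-17) = 357/2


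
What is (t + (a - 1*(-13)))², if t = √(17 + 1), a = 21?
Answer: 1174 + 204*√2 ≈ 1462.5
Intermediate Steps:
t = 3*√2 (t = √18 = 3*√2 ≈ 4.2426)
(t + (a - 1*(-13)))² = (3*√2 + (21 - 1*(-13)))² = (3*√2 + (21 + 13))² = (3*√2 + 34)² = (34 + 3*√2)²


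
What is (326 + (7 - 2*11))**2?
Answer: 96721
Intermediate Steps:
(326 + (7 - 2*11))**2 = (326 + (7 - 22))**2 = (326 - 15)**2 = 311**2 = 96721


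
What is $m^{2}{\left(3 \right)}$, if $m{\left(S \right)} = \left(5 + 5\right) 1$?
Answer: $100$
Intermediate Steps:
$m{\left(S \right)} = 10$ ($m{\left(S \right)} = 10 \cdot 1 = 10$)
$m^{2}{\left(3 \right)} = 10^{2} = 100$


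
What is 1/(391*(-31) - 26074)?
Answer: -1/38195 ≈ -2.6181e-5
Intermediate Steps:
1/(391*(-31) - 26074) = 1/(-12121 - 26074) = 1/(-38195) = -1/38195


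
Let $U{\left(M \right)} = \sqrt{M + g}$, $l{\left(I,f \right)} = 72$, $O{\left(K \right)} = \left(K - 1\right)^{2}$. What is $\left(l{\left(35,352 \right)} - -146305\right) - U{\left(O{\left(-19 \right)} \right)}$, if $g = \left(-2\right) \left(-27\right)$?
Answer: $146377 - \sqrt{454} \approx 1.4636 \cdot 10^{5}$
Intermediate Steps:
$O{\left(K \right)} = \left(-1 + K\right)^{2}$
$g = 54$
$U{\left(M \right)} = \sqrt{54 + M}$ ($U{\left(M \right)} = \sqrt{M + 54} = \sqrt{54 + M}$)
$\left(l{\left(35,352 \right)} - -146305\right) - U{\left(O{\left(-19 \right)} \right)} = \left(72 - -146305\right) - \sqrt{54 + \left(-1 - 19\right)^{2}} = \left(72 + 146305\right) - \sqrt{54 + \left(-20\right)^{2}} = 146377 - \sqrt{54 + 400} = 146377 - \sqrt{454}$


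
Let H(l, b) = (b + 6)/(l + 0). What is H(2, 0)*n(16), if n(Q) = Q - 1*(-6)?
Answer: 66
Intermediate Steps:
H(l, b) = (6 + b)/l
n(Q) = 6 + Q (n(Q) = Q + 6 = 6 + Q)
H(2, 0)*n(16) = ((6 + 0)/2)*(6 + 16) = ((1/2)*6)*22 = 3*22 = 66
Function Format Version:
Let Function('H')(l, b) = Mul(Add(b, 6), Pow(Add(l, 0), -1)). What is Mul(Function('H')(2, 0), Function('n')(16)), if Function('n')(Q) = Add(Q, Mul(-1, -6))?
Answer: 66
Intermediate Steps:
Function('H')(l, b) = Mul(Pow(l, -1), Add(6, b)) (Function('H')(l, b) = Mul(Add(6, b), Pow(l, -1)) = Mul(Pow(l, -1), Add(6, b)))
Function('n')(Q) = Add(6, Q) (Function('n')(Q) = Add(Q, 6) = Add(6, Q))
Mul(Function('H')(2, 0), Function('n')(16)) = Mul(Mul(Pow(2, -1), Add(6, 0)), Add(6, 16)) = Mul(Mul(Rational(1, 2), 6), 22) = Mul(3, 22) = 66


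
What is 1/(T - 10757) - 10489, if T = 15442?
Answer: -49140964/4685 ≈ -10489.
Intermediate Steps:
1/(T - 10757) - 10489 = 1/(15442 - 10757) - 10489 = 1/4685 - 10489 = -49140964/4685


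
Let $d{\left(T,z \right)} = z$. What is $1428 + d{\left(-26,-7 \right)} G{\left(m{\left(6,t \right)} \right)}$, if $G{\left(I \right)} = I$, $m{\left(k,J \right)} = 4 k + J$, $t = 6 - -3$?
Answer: $1197$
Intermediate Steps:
$t = 9$ ($t = 6 + 3 = 9$)
$m{\left(k,J \right)} = J + 4 k$
$1428 + d{\left(-26,-7 \right)} G{\left(m{\left(6,t \right)} \right)} = 1428 - 7 \left(9 + 4 \cdot 6\right) = 1428 - 7 \left(9 + 24\right) = 1428 - 231 = 1197$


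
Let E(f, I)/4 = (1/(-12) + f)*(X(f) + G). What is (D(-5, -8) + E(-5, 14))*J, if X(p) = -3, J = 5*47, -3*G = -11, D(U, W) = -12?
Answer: -54050/9 ≈ -6005.6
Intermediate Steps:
G = 11/3 (G = -⅓*(-11) = 11/3 ≈ 3.6667)
J = 235
E(f, I) = -2/9 + 8*f/3 (E(f, I) = 4*((1/(-12) + f)*(-3 + 11/3)) = 4*((-1/12 + f)*(⅔)) = 4*(-1/18 + 2*f/3) = -2/9 + 8*f/3)
(D(-5, -8) + E(-5, 14))*J = (-12 + (-2/9 + (8/3)*(-5)))*235 = (-12 + (-2/9 - 40/3))*235 = (-12 - 122/9)*235 = -230/9*235 = -54050/9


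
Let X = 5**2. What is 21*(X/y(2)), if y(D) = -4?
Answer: -525/4 ≈ -131.25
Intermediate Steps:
X = 25
21*(X/y(2)) = 21*(25/(-4)) = 21*(25*(-1/4)) = 21*(-25/4) = -525/4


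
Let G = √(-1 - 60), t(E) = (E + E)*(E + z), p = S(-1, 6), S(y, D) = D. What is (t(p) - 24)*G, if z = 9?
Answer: 156*I*√61 ≈ 1218.4*I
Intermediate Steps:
p = 6
t(E) = 2*E*(9 + E) (t(E) = (E + E)*(E + 9) = (2*E)*(9 + E) = 2*E*(9 + E))
G = I*√61 (G = √(-61) = I*√61 ≈ 7.8102*I)
(t(p) - 24)*G = (2*6*(9 + 6) - 24)*(I*√61) = (2*6*15 - 24)*(I*√61) = (180 - 24)*(I*√61) = 156*(I*√61) = 156*I*√61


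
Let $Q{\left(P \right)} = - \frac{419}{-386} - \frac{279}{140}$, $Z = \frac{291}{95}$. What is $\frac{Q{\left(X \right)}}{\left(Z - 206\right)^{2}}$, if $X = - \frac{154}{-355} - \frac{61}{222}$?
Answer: $- \frac{44253185}{2008557860764} \approx -2.2032 \cdot 10^{-5}$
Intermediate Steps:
$Z = \frac{291}{95}$ ($Z = 291 \cdot \frac{1}{95} = \frac{291}{95} \approx 3.0632$)
$X = \frac{12533}{78810}$ ($X = \left(-154\right) \left(- \frac{1}{355}\right) - \frac{61}{222} = \frac{154}{355} - \frac{61}{222} = \frac{12533}{78810} \approx 0.15903$)
$Q{\left(P \right)} = - \frac{24517}{27020}$ ($Q{\left(P \right)} = \left(-419\right) \left(- \frac{1}{386}\right) - \frac{279}{140} = \frac{419}{386} - \frac{279}{140} = - \frac{24517}{27020}$)
$\frac{Q{\left(X \right)}}{\left(Z - 206\right)^{2}} = - \frac{24517}{27020 \left(\frac{291}{95} - 206\right)^{2}} = - \frac{24517}{27020 \left(- \frac{19279}{95}\right)^{2}} = - \frac{24517}{27020 \cdot \frac{371679841}{9025}} = \left(- \frac{24517}{27020}\right) \frac{9025}{371679841} = - \frac{44253185}{2008557860764}$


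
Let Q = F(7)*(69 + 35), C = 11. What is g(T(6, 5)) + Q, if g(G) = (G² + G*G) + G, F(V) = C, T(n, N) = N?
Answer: 1199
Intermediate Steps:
F(V) = 11
Q = 1144 (Q = 11*(69 + 35) = 11*104 = 1144)
g(G) = G + 2*G² (g(G) = (G² + G²) + G = 2*G² + G = G + 2*G²)
g(T(6, 5)) + Q = 5*(1 + 2*5) + 1144 = 5*(1 + 10) + 1144 = 5*11 + 1144 = 55 + 1144 = 1199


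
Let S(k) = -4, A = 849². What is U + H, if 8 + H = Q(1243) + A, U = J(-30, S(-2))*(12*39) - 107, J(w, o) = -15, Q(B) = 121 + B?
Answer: 715030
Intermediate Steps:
A = 720801
U = -7127 (U = -180*39 - 107 = -15*468 - 107 = -7020 - 107 = -7127)
H = 722157 (H = -8 + ((121 + 1243) + 720801) = -8 + (1364 + 720801) = -8 + 722165 = 722157)
U + H = -7127 + 722157 = 715030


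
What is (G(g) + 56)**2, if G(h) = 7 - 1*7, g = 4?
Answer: 3136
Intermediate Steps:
G(h) = 0 (G(h) = 7 - 7 = 0)
(G(g) + 56)**2 = (0 + 56)**2 = 56**2 = 3136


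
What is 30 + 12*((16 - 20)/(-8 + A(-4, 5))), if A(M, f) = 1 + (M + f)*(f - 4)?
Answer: 38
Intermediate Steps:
A(M, f) = 1 + (-4 + f)*(M + f) (A(M, f) = 1 + (M + f)*(-4 + f) = 1 + (-4 + f)*(M + f))
30 + 12*((16 - 20)/(-8 + A(-4, 5))) = 30 + 12*((16 - 20)/(-8 + (1 + 5² - 4*(-4) - 4*5 - 4*5))) = 30 + 12*(-4/(-8 + (1 + 25 + 16 - 20 - 20))) = 30 + 12*(-4/(-8 + 2)) = 30 + 12*(-4/(-6)) = 30 + 12*(-4*(-⅙)) = 30 + 12*(⅔) = 30 + 8 = 38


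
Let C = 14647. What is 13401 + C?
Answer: 28048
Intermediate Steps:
13401 + C = 13401 + 14647 = 28048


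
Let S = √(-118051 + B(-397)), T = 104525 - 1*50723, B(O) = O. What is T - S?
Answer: 53802 - 4*I*√7403 ≈ 53802.0 - 344.16*I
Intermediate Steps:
T = 53802 (T = 104525 - 50723 = 53802)
S = 4*I*√7403 (S = √(-118051 - 397) = √(-118448) = 4*I*√7403 ≈ 344.16*I)
T - S = 53802 - 4*I*√7403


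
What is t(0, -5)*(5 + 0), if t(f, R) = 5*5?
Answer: 125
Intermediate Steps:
t(f, R) = 25
t(0, -5)*(5 + 0) = 25*(5 + 0) = 25*5 = 125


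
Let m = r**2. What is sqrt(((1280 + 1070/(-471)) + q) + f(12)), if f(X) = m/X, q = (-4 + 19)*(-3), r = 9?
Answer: sqrt(1099868367)/942 ≈ 35.206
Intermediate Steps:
m = 81 (m = 9**2 = 81)
q = -45 (q = 15*(-3) = -45)
f(X) = 81/X
sqrt(((1280 + 1070/(-471)) + q) + f(12)) = sqrt(((1280 + 1070/(-471)) - 45) + 81/12) = sqrt(((1280 + 1070*(-1/471)) - 45) + 81*(1/12)) = sqrt(((1280 - 1070/471) - 45) + 27/4) = sqrt((601810/471 - 45) + 27/4) = sqrt(580615/471 + 27/4) = sqrt(2335177/1884) = sqrt(1099868367)/942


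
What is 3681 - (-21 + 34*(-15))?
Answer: 4212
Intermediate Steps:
3681 - (-21 + 34*(-15)) = 3681 - (-21 - 510) = 3681 - 1*(-531) = 3681 + 531 = 4212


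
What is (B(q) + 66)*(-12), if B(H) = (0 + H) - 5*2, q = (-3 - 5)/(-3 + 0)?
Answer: -704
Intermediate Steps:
q = 8/3 (q = -8/(-3) = -8*(-1/3) = 8/3 ≈ 2.6667)
B(H) = -10 + H (B(H) = H - 10 = -10 + H)
(B(q) + 66)*(-12) = ((-10 + 8/3) + 66)*(-12) = (-22/3 + 66)*(-12) = (176/3)*(-12) = -704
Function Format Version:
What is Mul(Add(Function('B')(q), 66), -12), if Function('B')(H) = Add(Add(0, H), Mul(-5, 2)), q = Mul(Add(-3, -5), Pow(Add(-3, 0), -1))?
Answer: -704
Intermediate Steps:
q = Rational(8, 3) (q = Mul(-8, Pow(-3, -1)) = Mul(-8, Rational(-1, 3)) = Rational(8, 3) ≈ 2.6667)
Function('B')(H) = Add(-10, H) (Function('B')(H) = Add(H, -10) = Add(-10, H))
Mul(Add(Function('B')(q), 66), -12) = Mul(Add(Add(-10, Rational(8, 3)), 66), -12) = Mul(Add(Rational(-22, 3), 66), -12) = Mul(Rational(176, 3), -12) = -704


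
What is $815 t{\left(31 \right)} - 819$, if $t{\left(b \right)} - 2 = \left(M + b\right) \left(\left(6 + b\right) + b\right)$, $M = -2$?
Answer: $1607991$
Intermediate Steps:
$t{\left(b \right)} = 2 + \left(-2 + b\right) \left(6 + 2 b\right)$ ($t{\left(b \right)} = 2 + \left(-2 + b\right) \left(\left(6 + b\right) + b\right) = 2 + \left(-2 + b\right) \left(6 + 2 b\right)$)
$815 t{\left(31 \right)} - 819 = 815 \left(-10 + 2 \cdot 31 + 2 \cdot 31^{2}\right) - 819 = 815 \left(-10 + 62 + 2 \cdot 961\right) - 819 = 815 \left(-10 + 62 + 1922\right) - 819 = 815 \cdot 1974 - 819 = 1608810 - 819 = 1607991$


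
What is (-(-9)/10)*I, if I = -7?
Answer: -63/10 ≈ -6.3000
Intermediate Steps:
(-(-9)/10)*I = -(-9)/10*(-7) = -1*(-9/10)*(-7) = (9/10)*(-7) = -63/10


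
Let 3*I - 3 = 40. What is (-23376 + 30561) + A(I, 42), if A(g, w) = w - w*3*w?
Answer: 1935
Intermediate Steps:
I = 43/3 (I = 1 + (⅓)*40 = 1 + 40/3 = 43/3 ≈ 14.333)
A(g, w) = w - 3*w² (A(g, w) = w - 3*w*w = w - 3*w²)
(-23376 + 30561) + A(I, 42) = (-23376 + 30561) + 42*(1 - 3*42) = 7185 + 42*(1 - 126) = 7185 + 42*(-125) = 7185 - 5250 = 1935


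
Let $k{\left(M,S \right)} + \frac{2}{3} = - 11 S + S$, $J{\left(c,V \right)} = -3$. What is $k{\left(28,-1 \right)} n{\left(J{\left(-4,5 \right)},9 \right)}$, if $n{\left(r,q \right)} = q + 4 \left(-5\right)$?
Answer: $- \frac{308}{3} \approx -102.67$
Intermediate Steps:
$n{\left(r,q \right)} = -20 + q$ ($n{\left(r,q \right)} = q - 20 = -20 + q$)
$k{\left(M,S \right)} = - \frac{2}{3} - 10 S$ ($k{\left(M,S \right)} = - \frac{2}{3} + \left(- 11 S + S\right) = - \frac{2}{3} - 10 S$)
$k{\left(28,-1 \right)} n{\left(J{\left(-4,5 \right)},9 \right)} = \left(- \frac{2}{3} - -10\right) \left(-20 + 9\right) = \left(- \frac{2}{3} + 10\right) \left(-11\right) = \frac{28}{3} \left(-11\right) = - \frac{308}{3}$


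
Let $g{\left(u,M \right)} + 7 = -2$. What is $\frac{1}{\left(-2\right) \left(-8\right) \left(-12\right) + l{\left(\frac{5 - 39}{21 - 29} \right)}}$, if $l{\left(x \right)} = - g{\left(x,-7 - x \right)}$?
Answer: $- \frac{1}{183} \approx -0.0054645$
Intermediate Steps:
$g{\left(u,M \right)} = -9$ ($g{\left(u,M \right)} = -7 - 2 = -9$)
$l{\left(x \right)} = 9$ ($l{\left(x \right)} = \left(-1\right) \left(-9\right) = 9$)
$\frac{1}{\left(-2\right) \left(-8\right) \left(-12\right) + l{\left(\frac{5 - 39}{21 - 29} \right)}} = \frac{1}{\left(-2\right) \left(-8\right) \left(-12\right) + 9} = \frac{1}{16 \left(-12\right) + 9} = \frac{1}{-192 + 9} = \frac{1}{-183} = - \frac{1}{183}$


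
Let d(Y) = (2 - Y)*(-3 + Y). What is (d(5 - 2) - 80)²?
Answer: 6400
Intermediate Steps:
d(Y) = (-3 + Y)*(2 - Y)
(d(5 - 2) - 80)² = ((-6 - (5 - 2)² + 5*(5 - 2)) - 80)² = ((-6 - 1*3² + 5*3) - 80)² = ((-6 - 1*9 + 15) - 80)² = ((-6 - 9 + 15) - 80)² = (0 - 80)² = (-80)² = 6400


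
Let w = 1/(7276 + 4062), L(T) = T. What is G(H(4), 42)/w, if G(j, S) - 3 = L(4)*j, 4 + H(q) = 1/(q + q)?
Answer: -141725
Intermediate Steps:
H(q) = -4 + 1/(2*q) (H(q) = -4 + 1/(q + q) = -4 + 1/(2*q))
G(j, S) = 3 + 4*j
w = 1/11338 ≈ 8.8199e-5
G(H(4), 42)/w = (3 + 4*(-4 + (½)/4))/(1/11338) = (3 + 4*(-4 + (½)*(¼)))*11338 = (3 + 4*(-4 + ⅛))*11338 = (3 + 4*(-31/8))*11338 = (3 - 31/2)*11338 = -25/2*11338 = -141725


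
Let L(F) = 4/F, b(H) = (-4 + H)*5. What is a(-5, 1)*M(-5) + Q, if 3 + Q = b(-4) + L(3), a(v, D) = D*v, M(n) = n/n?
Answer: -140/3 ≈ -46.667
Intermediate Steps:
M(n) = 1
b(H) = -20 + 5*H
Q = -125/3 (Q = -3 + ((-20 + 5*(-4)) + 4/3) = -3 + ((-20 - 20) + 4*(1/3)) = -3 + (-40 + 4/3) = -3 - 116/3 = -125/3 ≈ -41.667)
a(-5, 1)*M(-5) + Q = (1*(-5))*1 - 125/3 = -5*1 - 125/3 = -5 - 125/3 = -140/3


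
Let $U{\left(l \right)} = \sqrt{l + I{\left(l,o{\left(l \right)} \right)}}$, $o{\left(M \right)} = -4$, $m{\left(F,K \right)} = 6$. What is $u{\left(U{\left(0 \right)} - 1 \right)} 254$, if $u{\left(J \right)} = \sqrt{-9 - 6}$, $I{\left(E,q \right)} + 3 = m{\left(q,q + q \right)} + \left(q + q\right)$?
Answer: $254 i \sqrt{15} \approx 983.74 i$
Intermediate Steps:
$I{\left(E,q \right)} = 3 + 2 q$ ($I{\left(E,q \right)} = -3 + \left(6 + \left(q + q\right)\right) = -3 + \left(6 + 2 q\right) = 3 + 2 q$)
$U{\left(l \right)} = \sqrt{-5 + l}$ ($U{\left(l \right)} = \sqrt{l + \left(3 + 2 \left(-4\right)\right)} = \sqrt{l + \left(3 - 8\right)} = \sqrt{l - 5} = \sqrt{-5 + l}$)
$u{\left(J \right)} = i \sqrt{15}$ ($u{\left(J \right)} = \sqrt{-15} = i \sqrt{15}$)
$u{\left(U{\left(0 \right)} - 1 \right)} 254 = i \sqrt{15} \cdot 254 = 254 i \sqrt{15}$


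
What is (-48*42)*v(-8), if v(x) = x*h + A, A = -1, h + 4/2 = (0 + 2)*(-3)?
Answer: -127008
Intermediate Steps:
h = -8 (h = -2 + (0 + 2)*(-3) = -2 + 2*(-3) = -2 - 6 = -8)
v(x) = -1 - 8*x (v(x) = x*(-8) - 1 = -8*x - 1 = -1 - 8*x)
(-48*42)*v(-8) = (-48*42)*(-1 - 8*(-8)) = -2016*(-1 + 64) = -2016*63 = -127008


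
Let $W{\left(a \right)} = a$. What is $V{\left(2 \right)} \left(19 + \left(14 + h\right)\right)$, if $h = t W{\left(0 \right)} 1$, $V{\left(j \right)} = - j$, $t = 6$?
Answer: $-66$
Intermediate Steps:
$h = 0$ ($h = 6 \cdot 0 \cdot 1 = 0 \cdot 1 = 0$)
$V{\left(2 \right)} \left(19 + \left(14 + h\right)\right) = \left(-1\right) 2 \left(19 + \left(14 + 0\right)\right) = - 2 \left(19 + 14\right) = \left(-2\right) 33 = -66$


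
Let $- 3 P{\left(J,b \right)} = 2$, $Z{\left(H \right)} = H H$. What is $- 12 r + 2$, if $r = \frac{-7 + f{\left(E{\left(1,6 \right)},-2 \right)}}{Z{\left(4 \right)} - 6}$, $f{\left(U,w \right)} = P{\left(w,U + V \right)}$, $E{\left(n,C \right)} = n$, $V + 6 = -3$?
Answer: $\frac{56}{5} \approx 11.2$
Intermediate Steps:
$V = -9$ ($V = -6 - 3 = -9$)
$Z{\left(H \right)} = H^{2}$
$P{\left(J,b \right)} = - \frac{2}{3}$ ($P{\left(J,b \right)} = \left(- \frac{1}{3}\right) 2 = - \frac{2}{3}$)
$f{\left(U,w \right)} = - \frac{2}{3}$
$r = - \frac{23}{30}$ ($r = \frac{-7 - \frac{2}{3}}{4^{2} - 6} = - \frac{23}{3 \left(16 - 6\right)} = - \frac{23}{3 \cdot 10} = \left(- \frac{23}{3}\right) \frac{1}{10} = - \frac{23}{30} \approx -0.76667$)
$- 12 r + 2 = \left(-12\right) \left(- \frac{23}{30}\right) + 2 = \frac{46}{5} + 2 = \frac{56}{5}$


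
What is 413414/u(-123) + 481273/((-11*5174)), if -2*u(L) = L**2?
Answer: -4179943693/66234762 ≈ -63.108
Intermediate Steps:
u(L) = -L**2/2
413414/u(-123) + 481273/((-11*5174)) = 413414/((-1/2*(-123)**2)) + 481273/((-11*5174)) = 413414/((-1/2*15129)) + 481273/(-56914) = 413414/(-15129/2) + 481273*(-1/56914) = 413414*(-2/15129) - 37021/4378 = -826828/15129 - 37021/4378 = -4179943693/66234762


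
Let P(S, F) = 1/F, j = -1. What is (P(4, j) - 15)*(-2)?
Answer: 32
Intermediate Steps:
(P(4, j) - 15)*(-2) = (1/(-1) - 15)*(-2) = (-1 - 15)*(-2) = -16*(-2) = 32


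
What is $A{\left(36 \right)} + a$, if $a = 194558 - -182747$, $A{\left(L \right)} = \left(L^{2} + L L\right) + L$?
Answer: $379933$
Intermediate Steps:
$A{\left(L \right)} = L + 2 L^{2}$ ($A{\left(L \right)} = \left(L^{2} + L^{2}\right) + L = 2 L^{2} + L = L + 2 L^{2}$)
$a = 377305$ ($a = 194558 + 182747 = 377305$)
$A{\left(36 \right)} + a = 36 \left(1 + 2 \cdot 36\right) + 377305 = 36 \left(1 + 72\right) + 377305 = 36 \cdot 73 + 377305 = 2628 + 377305 = 379933$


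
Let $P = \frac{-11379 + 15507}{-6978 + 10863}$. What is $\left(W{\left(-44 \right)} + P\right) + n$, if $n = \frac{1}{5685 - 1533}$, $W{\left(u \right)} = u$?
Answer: $- \frac{230866513}{5376840} \approx -42.937$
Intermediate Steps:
$n = \frac{1}{4152} \approx 0.00024085$
$P = \frac{1376}{1295}$ ($P = \frac{4128}{3885} = 4128 \cdot \frac{1}{3885} = \frac{1376}{1295} \approx 1.0625$)
$\left(W{\left(-44 \right)} + P\right) + n = \left(-44 + \frac{1376}{1295}\right) + \frac{1}{4152} = - \frac{55604}{1295} + \frac{1}{4152} = - \frac{230866513}{5376840}$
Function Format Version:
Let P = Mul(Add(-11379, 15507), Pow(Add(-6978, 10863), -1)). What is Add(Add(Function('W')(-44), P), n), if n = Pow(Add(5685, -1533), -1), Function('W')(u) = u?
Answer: Rational(-230866513, 5376840) ≈ -42.937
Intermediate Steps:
n = Rational(1, 4152) (n = Pow(4152, -1) = Rational(1, 4152) ≈ 0.00024085)
P = Rational(1376, 1295) (P = Mul(4128, Pow(3885, -1)) = Mul(4128, Rational(1, 3885)) = Rational(1376, 1295) ≈ 1.0625)
Add(Add(Function('W')(-44), P), n) = Add(Add(-44, Rational(1376, 1295)), Rational(1, 4152)) = Add(Rational(-55604, 1295), Rational(1, 4152)) = Rational(-230866513, 5376840)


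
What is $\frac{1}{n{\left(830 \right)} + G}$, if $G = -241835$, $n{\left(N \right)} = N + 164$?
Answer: $- \frac{1}{240841} \approx -4.1521 \cdot 10^{-6}$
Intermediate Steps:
$n{\left(N \right)} = 164 + N$
$\frac{1}{n{\left(830 \right)} + G} = \frac{1}{\left(164 + 830\right) - 241835} = \frac{1}{994 - 241835} = \frac{1}{-240841} = - \frac{1}{240841}$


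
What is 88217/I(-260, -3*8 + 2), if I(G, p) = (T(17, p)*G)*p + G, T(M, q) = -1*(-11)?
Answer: 88217/62660 ≈ 1.4079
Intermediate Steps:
T(M, q) = 11
I(G, p) = G + 11*G*p (I(G, p) = (11*G)*p + G = 11*G*p + G = G + 11*G*p)
88217/I(-260, -3*8 + 2) = 88217/((-260*(1 + 11*(-3*8 + 2)))) = 88217/((-260*(1 + 11*(-24 + 2)))) = 88217/((-260*(1 + 11*(-22)))) = 88217/((-260*(1 - 242))) = 88217/((-260*(-241))) = 88217/62660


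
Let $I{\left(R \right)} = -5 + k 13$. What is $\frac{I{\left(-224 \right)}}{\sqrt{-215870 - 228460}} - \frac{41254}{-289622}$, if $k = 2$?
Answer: $\frac{20627}{144811} - \frac{7 i \sqrt{49370}}{49370} \approx 0.14244 - 0.031504 i$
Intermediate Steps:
$I{\left(R \right)} = 21$ ($I{\left(R \right)} = -5 + 2 \cdot 13 = -5 + 26 = 21$)
$\frac{I{\left(-224 \right)}}{\sqrt{-215870 - 228460}} - \frac{41254}{-289622} = \frac{21}{\sqrt{-215870 - 228460}} - \frac{41254}{-289622} = \frac{21}{\sqrt{-444330}} - - \frac{20627}{144811} = \frac{21}{3 i \sqrt{49370}} + \frac{20627}{144811} = 21 \left(- \frac{i \sqrt{49370}}{148110}\right) + \frac{20627}{144811} = - \frac{7 i \sqrt{49370}}{49370} + \frac{20627}{144811} = \frac{20627}{144811} - \frac{7 i \sqrt{49370}}{49370}$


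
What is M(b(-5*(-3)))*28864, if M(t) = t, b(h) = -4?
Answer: -115456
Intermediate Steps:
M(b(-5*(-3)))*28864 = -4*28864 = -115456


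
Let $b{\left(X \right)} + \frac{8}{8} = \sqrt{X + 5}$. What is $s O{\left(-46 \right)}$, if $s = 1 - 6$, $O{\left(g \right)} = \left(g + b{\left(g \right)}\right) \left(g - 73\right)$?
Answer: $-27965 + 595 i \sqrt{41} \approx -27965.0 + 3809.9 i$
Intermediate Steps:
$b{\left(X \right)} = -1 + \sqrt{5 + X}$ ($b{\left(X \right)} = -1 + \sqrt{X + 5} = -1 + \sqrt{5 + X}$)
$O{\left(g \right)} = \left(-73 + g\right) \left(-1 + g + \sqrt{5 + g}\right)$ ($O{\left(g \right)} = \left(g + \left(-1 + \sqrt{5 + g}\right)\right) \left(g - 73\right) = \left(-1 + g + \sqrt{5 + g}\right) \left(-73 + g\right) = \left(-73 + g\right) \left(-1 + g + \sqrt{5 + g}\right)$)
$s = -5$ ($s = 1 - 6 = -5$)
$s O{\left(-46 \right)} = - 5 \left(73 + \left(-46\right)^{2} - -3404 - 73 \sqrt{5 - 46} - 46 \sqrt{5 - 46}\right) = - 5 \left(73 + 2116 + 3404 - 73 \sqrt{-41} - 46 \sqrt{-41}\right) = - 5 \left(73 + 2116 + 3404 - 73 i \sqrt{41} - 46 i \sqrt{41}\right) = - 5 \left(5593 - 119 i \sqrt{41}\right) = -27965 + 595 i \sqrt{41}$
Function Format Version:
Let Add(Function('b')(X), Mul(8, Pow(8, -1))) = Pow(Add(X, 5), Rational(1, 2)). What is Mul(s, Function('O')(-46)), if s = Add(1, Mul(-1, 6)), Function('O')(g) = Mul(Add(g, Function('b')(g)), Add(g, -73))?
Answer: Add(-27965, Mul(595, I, Pow(41, Rational(1, 2)))) ≈ Add(-27965., Mul(3809.9, I))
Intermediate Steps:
Function('b')(X) = Add(-1, Pow(Add(5, X), Rational(1, 2))) (Function('b')(X) = Add(-1, Pow(Add(X, 5), Rational(1, 2))) = Add(-1, Pow(Add(5, X), Rational(1, 2))))
Function('O')(g) = Mul(Add(-73, g), Add(-1, g, Pow(Add(5, g), Rational(1, 2)))) (Function('O')(g) = Mul(Add(g, Add(-1, Pow(Add(5, g), Rational(1, 2)))), Add(g, -73)) = Mul(Add(-1, g, Pow(Add(5, g), Rational(1, 2))), Add(-73, g)) = Mul(Add(-73, g), Add(-1, g, Pow(Add(5, g), Rational(1, 2)))))
s = -5 (s = Add(1, -6) = -5)
Mul(s, Function('O')(-46)) = Mul(-5, Add(73, Pow(-46, 2), Mul(-74, -46), Mul(-73, Pow(Add(5, -46), Rational(1, 2))), Mul(-46, Pow(Add(5, -46), Rational(1, 2))))) = Mul(-5, Add(73, 2116, 3404, Mul(-73, Pow(-41, Rational(1, 2))), Mul(-46, Pow(-41, Rational(1, 2))))) = Mul(-5, Add(73, 2116, 3404, Mul(-73, Mul(I, Pow(41, Rational(1, 2)))), Mul(-46, Mul(I, Pow(41, Rational(1, 2)))))) = Mul(-5, Add(73, 2116, 3404, Mul(-73, I, Pow(41, Rational(1, 2))), Mul(-46, I, Pow(41, Rational(1, 2))))) = Mul(-5, Add(5593, Mul(-119, I, Pow(41, Rational(1, 2))))) = Add(-27965, Mul(595, I, Pow(41, Rational(1, 2))))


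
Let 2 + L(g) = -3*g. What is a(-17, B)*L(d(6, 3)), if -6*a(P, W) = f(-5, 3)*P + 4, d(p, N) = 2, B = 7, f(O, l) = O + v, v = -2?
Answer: 164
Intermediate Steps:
f(O, l) = -2 + O (f(O, l) = O - 2 = -2 + O)
L(g) = -2 - 3*g
a(P, W) = -⅔ + 7*P/6 (a(P, W) = -((-2 - 5)*P + 4)/6 = -(-7*P + 4)/6 = -(4 - 7*P)/6 = -⅔ + 7*P/6)
a(-17, B)*L(d(6, 3)) = (-⅔ + (7/6)*(-17))*(-2 - 3*2) = (-⅔ - 119/6)*(-2 - 6) = -41/2*(-8) = 164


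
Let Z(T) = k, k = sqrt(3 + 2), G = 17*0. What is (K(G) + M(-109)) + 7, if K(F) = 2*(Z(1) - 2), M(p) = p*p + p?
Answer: 11775 + 2*sqrt(5) ≈ 11779.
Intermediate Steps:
G = 0
k = sqrt(5) ≈ 2.2361
M(p) = p + p**2 (M(p) = p**2 + p = p + p**2)
Z(T) = sqrt(5)
K(F) = -4 + 2*sqrt(5) (K(F) = 2*(sqrt(5) - 2) = 2*(-2 + sqrt(5)) = -4 + 2*sqrt(5))
(K(G) + M(-109)) + 7 = ((-4 + 2*sqrt(5)) - 109*(1 - 109)) + 7 = ((-4 + 2*sqrt(5)) - 109*(-108)) + 7 = ((-4 + 2*sqrt(5)) + 11772) + 7 = (11768 + 2*sqrt(5)) + 7 = 11775 + 2*sqrt(5)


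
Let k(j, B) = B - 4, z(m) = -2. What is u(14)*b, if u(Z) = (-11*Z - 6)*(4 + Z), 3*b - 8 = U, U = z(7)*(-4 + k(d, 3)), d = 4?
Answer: -17280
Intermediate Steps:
k(j, B) = -4 + B
U = 10 (U = -2*(-4 + (-4 + 3)) = -2*(-4 - 1) = -2*(-5) = 10)
b = 6 (b = 8/3 + (1/3)*10 = 8/3 + 10/3 = 6)
u(Z) = (-6 - 11*Z)*(4 + Z)
u(14)*b = (-24 - 50*14 - 11*14**2)*6 = (-24 - 700 - 11*196)*6 = (-24 - 700 - 2156)*6 = -2880*6 = -17280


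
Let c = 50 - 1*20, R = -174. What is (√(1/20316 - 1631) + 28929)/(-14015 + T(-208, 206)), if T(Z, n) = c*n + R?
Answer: -28929/8009 - I*√168294671205/81355422 ≈ -3.6121 - 0.0050425*I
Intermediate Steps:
c = 30 (c = 50 - 20 = 30)
T(Z, n) = -174 + 30*n (T(Z, n) = 30*n - 174 = -174 + 30*n)
(√(1/20316 - 1631) + 28929)/(-14015 + T(-208, 206)) = (√(1/20316 - 1631) + 28929)/(-14015 + (-174 + 30*206)) = (√(1/20316 - 1631) + 28929)/(-14015 + (-174 + 6180)) = (√(-33135395/20316) + 28929)/(-14015 + 6006) = (I*√168294671205/10158 + 28929)/(-8009) = (28929 + I*√168294671205/10158)*(-1/8009) = -28929/8009 - I*√168294671205/81355422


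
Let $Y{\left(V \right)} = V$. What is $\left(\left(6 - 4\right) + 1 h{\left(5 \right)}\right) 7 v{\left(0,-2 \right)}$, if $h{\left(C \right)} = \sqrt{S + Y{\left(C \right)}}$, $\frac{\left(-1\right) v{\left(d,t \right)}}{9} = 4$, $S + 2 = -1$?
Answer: $-504 - 252 \sqrt{2} \approx -860.38$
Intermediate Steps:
$S = -3$ ($S = -2 - 1 = -3$)
$v{\left(d,t \right)} = -36$ ($v{\left(d,t \right)} = \left(-9\right) 4 = -36$)
$h{\left(C \right)} = \sqrt{-3 + C}$
$\left(\left(6 - 4\right) + 1 h{\left(5 \right)}\right) 7 v{\left(0,-2 \right)} = \left(\left(6 - 4\right) + 1 \sqrt{-3 + 5}\right) 7 \left(-36\right) = \left(2 + 1 \sqrt{2}\right) 7 \left(-36\right) = \left(2 + \sqrt{2}\right) 7 \left(-36\right) = \left(14 + 7 \sqrt{2}\right) \left(-36\right) = -504 - 252 \sqrt{2}$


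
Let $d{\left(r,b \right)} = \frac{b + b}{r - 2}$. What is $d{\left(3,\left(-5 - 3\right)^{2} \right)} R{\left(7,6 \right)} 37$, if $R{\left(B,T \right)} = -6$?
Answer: $-28416$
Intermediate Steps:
$d{\left(r,b \right)} = \frac{2 b}{-2 + r}$
$d{\left(3,\left(-5 - 3\right)^{2} \right)} R{\left(7,6 \right)} 37 = \frac{2 \left(-5 - 3\right)^{2}}{-2 + 3} \left(-6\right) 37 = \frac{2 \left(-8\right)^{2}}{1} \left(-6\right) 37 = 2 \cdot 64 \cdot 1 \left(-6\right) 37 = 128 \left(-6\right) 37 = \left(-768\right) 37 = -28416$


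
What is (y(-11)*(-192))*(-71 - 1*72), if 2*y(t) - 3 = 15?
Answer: 247104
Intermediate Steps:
y(t) = 9 (y(t) = 3/2 + (½)*15 = 3/2 + 15/2 = 9)
(y(-11)*(-192))*(-71 - 1*72) = (9*(-192))*(-71 - 1*72) = -1728*(-71 - 72) = -1728*(-143) = 247104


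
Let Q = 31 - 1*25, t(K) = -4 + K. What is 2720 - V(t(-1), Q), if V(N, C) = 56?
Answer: 2664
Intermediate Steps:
Q = 6 (Q = 31 - 25 = 6)
2720 - V(t(-1), Q) = 2720 - 1*56 = 2720 - 56 = 2664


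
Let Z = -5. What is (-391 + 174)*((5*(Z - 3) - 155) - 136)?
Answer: 71827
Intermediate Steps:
(-391 + 174)*((5*(Z - 3) - 155) - 136) = (-391 + 174)*((5*(-5 - 3) - 155) - 136) = -217*((5*(-8) - 155) - 136) = -217*((-40 - 155) - 136) = -217*(-195 - 136) = -217*(-331) = 71827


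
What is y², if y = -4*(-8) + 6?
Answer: 1444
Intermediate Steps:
y = 38 (y = 32 + 6 = 38)
y² = 38² = 1444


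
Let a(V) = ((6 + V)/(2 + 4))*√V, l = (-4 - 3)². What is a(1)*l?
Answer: 343/6 ≈ 57.167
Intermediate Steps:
l = 49 (l = (-7)² = 49)
a(V) = √V*(1 + V/6) (a(V) = ((6 + V)/6)*√V = ((6 + V)*(⅙))*√V = (1 + V/6)*√V = √V*(1 + V/6))
a(1)*l = (√1*(6 + 1)/6)*49 = ((⅙)*1*7)*49 = (7/6)*49 = 343/6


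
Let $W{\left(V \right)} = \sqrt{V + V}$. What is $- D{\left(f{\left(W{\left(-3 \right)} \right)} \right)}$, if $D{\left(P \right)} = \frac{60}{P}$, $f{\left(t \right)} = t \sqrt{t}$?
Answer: $10 \sqrt[4]{6} \sqrt{i} \approx 11.067 + 11.067 i$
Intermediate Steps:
$W{\left(V \right)} = \sqrt{2} \sqrt{V}$ ($W{\left(V \right)} = \sqrt{2 V} = \sqrt{2} \sqrt{V}$)
$f{\left(t \right)} = t^{\frac{3}{2}}$
$- D{\left(f{\left(W{\left(-3 \right)} \right)} \right)} = - \frac{60}{\left(\sqrt{2} \sqrt{-3}\right)^{\frac{3}{2}}} = - \frac{60}{\left(\sqrt{2} i \sqrt{3}\right)^{\frac{3}{2}}} = - \frac{60}{\left(i \sqrt{6}\right)^{\frac{3}{2}}} = - \frac{60}{6^{\frac{3}{4}} i^{\frac{3}{2}}} = - 60 \left(- \frac{\sqrt[4]{6} \sqrt{i}}{6}\right) = - \left(-10\right) \sqrt[4]{6} \sqrt{i} = 10 \sqrt[4]{6} \sqrt{i}$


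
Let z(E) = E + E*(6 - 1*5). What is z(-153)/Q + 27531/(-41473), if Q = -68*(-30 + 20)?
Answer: -923877/829460 ≈ -1.1138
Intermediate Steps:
Q = 680 (Q = -68*(-10) = 680)
z(E) = 2*E (z(E) = E + E*(6 - 5) = E + E*1 = E + E = 2*E)
z(-153)/Q + 27531/(-41473) = (2*(-153))/680 + 27531/(-41473) = -306*1/680 + 27531*(-1/41473) = -9/20 - 27531/41473 = -923877/829460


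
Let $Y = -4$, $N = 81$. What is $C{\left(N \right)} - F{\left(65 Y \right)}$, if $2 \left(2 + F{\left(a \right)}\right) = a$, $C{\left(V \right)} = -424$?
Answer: $-292$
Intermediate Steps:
$F{\left(a \right)} = -2 + \frac{a}{2}$
$C{\left(N \right)} - F{\left(65 Y \right)} = -424 - \left(-2 + \frac{65 \left(-4\right)}{2}\right) = -424 - \left(-2 + \frac{1}{2} \left(-260\right)\right) = -424 - \left(-2 - 130\right) = -424 - -132 = -424 + 132 = -292$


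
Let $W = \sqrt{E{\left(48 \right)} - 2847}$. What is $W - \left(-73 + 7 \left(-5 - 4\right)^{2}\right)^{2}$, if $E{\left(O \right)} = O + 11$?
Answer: $-244036 + 2 i \sqrt{697} \approx -2.4404 \cdot 10^{5} + 52.802 i$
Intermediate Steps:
$E{\left(O \right)} = 11 + O$
$W = 2 i \sqrt{697}$ ($W = \sqrt{\left(11 + 48\right) - 2847} = \sqrt{59 - 2847} = \sqrt{-2788} = 2 i \sqrt{697} \approx 52.802 i$)
$W - \left(-73 + 7 \left(-5 - 4\right)^{2}\right)^{2} = 2 i \sqrt{697} - \left(-73 + 7 \left(-5 - 4\right)^{2}\right)^{2} = 2 i \sqrt{697} - \left(-73 + 7 \left(-9\right)^{2}\right)^{2} = 2 i \sqrt{697} - \left(-73 + 7 \cdot 81\right)^{2} = 2 i \sqrt{697} - \left(-73 + 567\right)^{2} = 2 i \sqrt{697} - 494^{2} = 2 i \sqrt{697} - 244036 = -244036 + 2 i \sqrt{697}$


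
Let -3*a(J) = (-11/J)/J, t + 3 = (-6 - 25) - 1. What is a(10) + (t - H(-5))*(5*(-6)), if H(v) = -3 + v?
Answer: 243011/300 ≈ 810.04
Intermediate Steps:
t = -35 (t = -3 + ((-6 - 25) - 1) = -3 + (-31 - 1) = -3 - 32 = -35)
a(J) = 11/(3*J²) (a(J) = -(-11/J)/(3*J) = -(-11)/(3*J²) = 11/(3*J²))
a(10) + (t - H(-5))*(5*(-6)) = (11/3)/10² + (-35 - (-3 - 5))*(5*(-6)) = (11/3)*(1/100) + (-35 - 1*(-8))*(-30) = 11/300 + (-35 + 8)*(-30) = 11/300 - 27*(-30) = 11/300 + 810 = 243011/300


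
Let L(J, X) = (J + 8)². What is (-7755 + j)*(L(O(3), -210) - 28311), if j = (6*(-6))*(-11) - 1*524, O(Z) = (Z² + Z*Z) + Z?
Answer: 216546010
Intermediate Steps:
O(Z) = Z + 2*Z² (O(Z) = (Z² + Z²) + Z = 2*Z² + Z = Z + 2*Z²)
j = -128 (j = -36*(-11) - 524 = 396 - 524 = -128)
L(J, X) = (8 + J)²
(-7755 + j)*(L(O(3), -210) - 28311) = (-7755 - 128)*((8 + 3*(1 + 2*3))² - 28311) = -7883*((8 + 3*(1 + 6))² - 28311) = -7883*((8 + 3*7)² - 28311) = -7883*((8 + 21)² - 28311) = -7883*(29² - 28311) = -7883*(841 - 28311) = -7883*(-27470) = 216546010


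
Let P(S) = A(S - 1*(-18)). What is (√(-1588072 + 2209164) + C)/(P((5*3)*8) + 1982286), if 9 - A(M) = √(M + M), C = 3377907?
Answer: (3377907 + 2*√155273)/(1982295 - 2*√69) ≈ 1.7045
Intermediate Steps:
A(M) = 9 - √2*√M (A(M) = 9 - √(M + M) = 9 - √(2*M) = 9 - √2*√M)
P(S) = 9 - √2*√(18 + S) (P(S) = 9 - √2*√(S - 1*(-18)) = 9 - √2*√(S + 18) = 9 - √2*√(18 + S))
(√(-1588072 + 2209164) + C)/(P((5*3)*8) + 1982286) = (√(-1588072 + 2209164) + 3377907)/((9 - √(36 + 2*((5*3)*8))) + 1982286) = (√621092 + 3377907)/((9 - √(36 + 2*(15*8))) + 1982286) = (2*√155273 + 3377907)/((9 - √(36 + 2*120)) + 1982286) = (3377907 + 2*√155273)/((9 - √(36 + 240)) + 1982286) = (3377907 + 2*√155273)/((9 - √276) + 1982286) = (3377907 + 2*√155273)/((9 - 2*√69) + 1982286) = (3377907 + 2*√155273)/(1982295 - 2*√69)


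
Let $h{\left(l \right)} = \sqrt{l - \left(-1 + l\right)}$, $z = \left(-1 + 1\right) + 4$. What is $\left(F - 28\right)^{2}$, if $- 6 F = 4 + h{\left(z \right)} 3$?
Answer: $\frac{30625}{36} \approx 850.69$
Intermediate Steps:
$z = 4$ ($z = 0 + 4 = 4$)
$h{\left(l \right)} = 1$ ($h{\left(l \right)} = \sqrt{1} = 1$)
$F = - \frac{7}{6}$ ($F = - \frac{4 + 1 \cdot 3}{6} = - \frac{4 + 3}{6} = \left(- \frac{1}{6}\right) 7 = - \frac{7}{6} \approx -1.1667$)
$\left(F - 28\right)^{2} = \left(- \frac{7}{6} - 28\right)^{2} = \left(- \frac{175}{6}\right)^{2} = \frac{30625}{36}$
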